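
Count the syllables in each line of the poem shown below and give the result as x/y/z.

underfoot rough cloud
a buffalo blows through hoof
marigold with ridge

Line 1: "underfoot rough cloud": 3+1+1 = 5
Line 2: "a buffalo blows through hoof": 1+3+1+1+1 = 7
Line 3: "marigold with ridge": 3+1+1 = 5

5/7/5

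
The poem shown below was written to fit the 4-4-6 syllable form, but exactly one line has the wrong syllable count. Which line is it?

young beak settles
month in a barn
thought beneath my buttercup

Line 1: "young beak settles": 1+1+2 = 4 ✓
Line 2: "month in a barn": 1+1+1+1 = 4 ✓
Line 3: "thought beneath my buttercup": 1+2+1+3 = 7 (expected 6)

The third line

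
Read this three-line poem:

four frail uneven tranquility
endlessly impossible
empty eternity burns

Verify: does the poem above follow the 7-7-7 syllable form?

Line 1: "four frail uneven tranquility": 1+1+3+4 = 9 (expected 7)
Line 2: "endlessly impossible": 3+4 = 7 ✓
Line 3: "empty eternity burns": 2+4+1 = 7 ✓

No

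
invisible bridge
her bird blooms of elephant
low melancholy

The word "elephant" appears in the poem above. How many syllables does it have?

3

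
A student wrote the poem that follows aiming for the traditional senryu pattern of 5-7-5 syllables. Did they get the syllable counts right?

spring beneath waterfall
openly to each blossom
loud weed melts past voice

No

Line 1: "spring beneath waterfall": 1+2+3 = 6 (expected 5)
Line 2: "openly to each blossom": 3+1+1+2 = 7 ✓
Line 3: "loud weed melts past voice": 1+1+1+1+1 = 5 ✓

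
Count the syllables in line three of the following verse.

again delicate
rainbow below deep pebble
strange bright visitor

5

Line three: strange (1), bright (1), visitor (3) → 5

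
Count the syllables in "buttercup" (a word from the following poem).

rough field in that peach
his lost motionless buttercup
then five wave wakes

3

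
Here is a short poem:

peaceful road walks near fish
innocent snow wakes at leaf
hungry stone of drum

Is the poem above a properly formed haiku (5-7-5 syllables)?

No

Line 1: "peaceful road walks near fish": 2+1+1+1+1 = 6 (expected 5)
Line 2: "innocent snow wakes at leaf": 3+1+1+1+1 = 7 ✓
Line 3: "hungry stone of drum": 2+1+1+1 = 5 ✓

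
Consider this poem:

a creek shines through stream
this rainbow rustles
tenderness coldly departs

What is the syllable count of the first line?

The first line: a(1) + creek(1) + shines(1) + through(1) + stream(1) = 5

5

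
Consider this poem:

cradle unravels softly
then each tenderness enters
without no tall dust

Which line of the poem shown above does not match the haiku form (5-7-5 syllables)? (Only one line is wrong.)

Line 1: cradle(2) + unravels(3) + softly(2) = 7 (expected 5)
Line 2: then(1) + each(1) + tenderness(3) + enters(2) = 7 ✓
Line 3: without(2) + no(1) + tall(1) + dust(1) = 5 ✓

The first line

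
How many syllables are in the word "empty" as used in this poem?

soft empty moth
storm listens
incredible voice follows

2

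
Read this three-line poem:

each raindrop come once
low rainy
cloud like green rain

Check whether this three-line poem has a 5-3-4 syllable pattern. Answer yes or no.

Line 1: each (1), raindrop (2), come (1), once (1) → 5 ✓
Line 2: low (1), rainy (2) → 3 ✓
Line 3: cloud (1), like (1), green (1), rain (1) → 4 ✓

Yes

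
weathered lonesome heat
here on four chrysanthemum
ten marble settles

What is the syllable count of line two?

Line two: here(1) + on(1) + four(1) + chrysanthemum(4) = 7

7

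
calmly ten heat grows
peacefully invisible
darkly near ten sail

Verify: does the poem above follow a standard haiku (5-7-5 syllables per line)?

Yes

Line 1: "calmly ten heat grows": 2+1+1+1 = 5 ✓
Line 2: "peacefully invisible": 3+4 = 7 ✓
Line 3: "darkly near ten sail": 2+1+1+1 = 5 ✓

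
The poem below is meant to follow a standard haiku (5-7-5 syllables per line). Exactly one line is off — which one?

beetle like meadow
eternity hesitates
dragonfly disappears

The third line

Line 1: beetle(2) + like(1) + meadow(2) = 5 ✓
Line 2: eternity(4) + hesitates(3) = 7 ✓
Line 3: dragonfly(3) + disappears(3) = 6 (expected 5)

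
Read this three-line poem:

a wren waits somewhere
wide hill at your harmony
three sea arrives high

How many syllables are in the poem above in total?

17

Line 1: "a wren waits somewhere": 1+1+1+2 = 5
Line 2: "wide hill at your harmony": 1+1+1+1+3 = 7
Line 3: "three sea arrives high": 1+1+2+1 = 5
Total: 5 + 7 + 5 = 17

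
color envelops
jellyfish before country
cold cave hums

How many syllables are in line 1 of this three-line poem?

Line 1: color(2) + envelops(3) = 5

5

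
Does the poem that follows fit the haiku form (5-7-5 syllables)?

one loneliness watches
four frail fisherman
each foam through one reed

Line 1: "one loneliness watches": 1+3+2 = 6 (expected 5)
Line 2: "four frail fisherman": 1+1+3 = 5 (expected 7)
Line 3: "each foam through one reed": 1+1+1+1+1 = 5 ✓

No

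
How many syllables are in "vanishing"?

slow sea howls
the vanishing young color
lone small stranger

3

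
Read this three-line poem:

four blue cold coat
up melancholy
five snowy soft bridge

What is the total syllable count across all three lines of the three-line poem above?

14

Line 1: four (1), blue (1), cold (1), coat (1) → 4
Line 2: up (1), melancholy (4) → 5
Line 3: five (1), snowy (2), soft (1), bridge (1) → 5
Total: 4 + 5 + 5 = 14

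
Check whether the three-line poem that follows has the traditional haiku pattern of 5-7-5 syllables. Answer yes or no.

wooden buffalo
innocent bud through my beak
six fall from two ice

Line 1: "wooden buffalo": 2+3 = 5 ✓
Line 2: "innocent bud through my beak": 3+1+1+1+1 = 7 ✓
Line 3: "six fall from two ice": 1+1+1+1+1 = 5 ✓

Yes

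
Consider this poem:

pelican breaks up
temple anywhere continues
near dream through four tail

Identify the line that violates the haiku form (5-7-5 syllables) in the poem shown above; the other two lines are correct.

The second line

Line 1: "pelican breaks up": 3+1+1 = 5 ✓
Line 2: "temple anywhere continues": 2+3+3 = 8 (expected 7)
Line 3: "near dream through four tail": 1+1+1+1+1 = 5 ✓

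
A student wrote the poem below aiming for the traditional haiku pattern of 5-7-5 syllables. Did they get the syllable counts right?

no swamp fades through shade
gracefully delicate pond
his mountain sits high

Line 1: no (1), swamp (1), fades (1), through (1), shade (1) → 5 ✓
Line 2: gracefully (3), delicate (3), pond (1) → 7 ✓
Line 3: his (1), mountain (2), sits (1), high (1) → 5 ✓

Yes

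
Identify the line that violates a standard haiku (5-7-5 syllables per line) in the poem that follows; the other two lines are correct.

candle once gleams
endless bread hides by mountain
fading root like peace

The first line

Line 1: "candle once gleams": 2+1+1 = 4 (expected 5)
Line 2: "endless bread hides by mountain": 2+1+1+1+2 = 7 ✓
Line 3: "fading root like peace": 2+1+1+1 = 5 ✓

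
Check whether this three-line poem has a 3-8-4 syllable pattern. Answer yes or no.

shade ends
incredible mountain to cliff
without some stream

Line 1: shade (1), ends (1) → 2 (expected 3)
Line 2: incredible (4), mountain (2), to (1), cliff (1) → 8 ✓
Line 3: without (2), some (1), stream (1) → 4 ✓

No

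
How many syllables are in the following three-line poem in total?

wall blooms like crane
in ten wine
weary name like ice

Line 1: wall(1) + blooms(1) + like(1) + crane(1) = 4
Line 2: in(1) + ten(1) + wine(1) = 3
Line 3: weary(2) + name(1) + like(1) + ice(1) = 5
Total: 4 + 3 + 5 = 12

12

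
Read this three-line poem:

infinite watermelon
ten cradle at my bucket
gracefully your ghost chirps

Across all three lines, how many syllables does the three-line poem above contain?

20

Line 1: infinite (3), watermelon (4) → 7
Line 2: ten (1), cradle (2), at (1), my (1), bucket (2) → 7
Line 3: gracefully (3), your (1), ghost (1), chirps (1) → 6
Total: 7 + 7 + 6 = 20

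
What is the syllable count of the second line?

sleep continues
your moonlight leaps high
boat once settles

5

The second line: "your moonlight leaps high": 1+2+1+1 = 5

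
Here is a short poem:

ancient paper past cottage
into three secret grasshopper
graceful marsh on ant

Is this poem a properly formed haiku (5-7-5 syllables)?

Line 1: ancient(2) + paper(2) + past(1) + cottage(2) = 7 (expected 5)
Line 2: into(2) + three(1) + secret(2) + grasshopper(3) = 8 (expected 7)
Line 3: graceful(2) + marsh(1) + on(1) + ant(1) = 5 ✓

No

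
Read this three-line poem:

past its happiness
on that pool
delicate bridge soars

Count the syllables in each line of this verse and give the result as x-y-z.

Line 1: past (1), its (1), happiness (3) → 5
Line 2: on (1), that (1), pool (1) → 3
Line 3: delicate (3), bridge (1), soars (1) → 5

5-3-5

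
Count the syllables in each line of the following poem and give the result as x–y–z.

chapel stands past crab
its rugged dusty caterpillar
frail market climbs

5–9–4

Line 1: "chapel stands past crab": 2+1+1+1 = 5
Line 2: "its rugged dusty caterpillar": 1+2+2+4 = 9
Line 3: "frail market climbs": 1+2+1 = 4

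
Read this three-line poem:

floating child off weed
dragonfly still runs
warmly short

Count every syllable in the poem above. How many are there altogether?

13

Line 1: "floating child off weed": 2+1+1+1 = 5
Line 2: "dragonfly still runs": 3+1+1 = 5
Line 3: "warmly short": 2+1 = 3
Total: 5 + 5 + 3 = 13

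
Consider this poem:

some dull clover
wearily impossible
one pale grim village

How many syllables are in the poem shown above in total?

16

Line 1: some (1), dull (1), clover (2) → 4
Line 2: wearily (3), impossible (4) → 7
Line 3: one (1), pale (1), grim (1), village (2) → 5
Total: 4 + 7 + 5 = 16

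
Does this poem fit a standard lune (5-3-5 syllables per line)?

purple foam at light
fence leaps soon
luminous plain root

Yes

Line 1: purple(2) + foam(1) + at(1) + light(1) = 5 ✓
Line 2: fence(1) + leaps(1) + soon(1) = 3 ✓
Line 3: luminous(3) + plain(1) + root(1) = 5 ✓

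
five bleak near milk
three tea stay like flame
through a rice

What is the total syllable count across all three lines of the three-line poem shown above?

12

Line 1: five(1) + bleak(1) + near(1) + milk(1) = 4
Line 2: three(1) + tea(1) + stay(1) + like(1) + flame(1) = 5
Line 3: through(1) + a(1) + rice(1) = 3
Total: 4 + 5 + 3 = 12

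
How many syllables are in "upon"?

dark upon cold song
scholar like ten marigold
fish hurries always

2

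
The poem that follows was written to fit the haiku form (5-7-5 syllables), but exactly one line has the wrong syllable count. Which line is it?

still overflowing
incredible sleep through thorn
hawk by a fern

Line 1: still (1), overflowing (4) → 5 ✓
Line 2: incredible (4), sleep (1), through (1), thorn (1) → 7 ✓
Line 3: hawk (1), by (1), a (1), fern (1) → 4 (expected 5)

Line 3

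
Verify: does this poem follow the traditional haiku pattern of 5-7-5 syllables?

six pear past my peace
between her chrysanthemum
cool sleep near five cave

Yes

Line 1: six(1) + pear(1) + past(1) + my(1) + peace(1) = 5 ✓
Line 2: between(2) + her(1) + chrysanthemum(4) = 7 ✓
Line 3: cool(1) + sleep(1) + near(1) + five(1) + cave(1) = 5 ✓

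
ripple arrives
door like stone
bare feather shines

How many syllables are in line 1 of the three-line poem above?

Line 1: ripple(2) + arrives(2) = 4

4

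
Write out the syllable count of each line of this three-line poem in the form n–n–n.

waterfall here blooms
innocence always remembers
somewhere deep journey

Line 1: waterfall (3), here (1), blooms (1) → 5
Line 2: innocence (3), always (2), remembers (3) → 8
Line 3: somewhere (2), deep (1), journey (2) → 5

5–8–5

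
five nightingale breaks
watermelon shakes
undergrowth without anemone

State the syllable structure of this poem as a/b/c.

5/5/9

Line 1: "five nightingale breaks": 1+3+1 = 5
Line 2: "watermelon shakes": 4+1 = 5
Line 3: "undergrowth without anemone": 3+2+4 = 9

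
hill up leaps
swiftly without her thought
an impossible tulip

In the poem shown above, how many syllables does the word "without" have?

2

"without" has 2 syllables.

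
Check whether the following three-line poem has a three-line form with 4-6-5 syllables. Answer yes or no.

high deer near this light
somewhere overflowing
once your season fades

No

Line 1: "high deer near this light": 1+1+1+1+1 = 5 (expected 4)
Line 2: "somewhere overflowing": 2+4 = 6 ✓
Line 3: "once your season fades": 1+1+2+1 = 5 ✓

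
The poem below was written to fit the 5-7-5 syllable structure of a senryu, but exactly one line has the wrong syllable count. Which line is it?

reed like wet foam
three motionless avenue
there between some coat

Line 1: reed(1) + like(1) + wet(1) + foam(1) = 4 (expected 5)
Line 2: three(1) + motionless(3) + avenue(3) = 7 ✓
Line 3: there(1) + between(2) + some(1) + coat(1) = 5 ✓

The first line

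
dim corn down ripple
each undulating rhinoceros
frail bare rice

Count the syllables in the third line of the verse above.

3

The third line: frail (1), bare (1), rice (1) → 3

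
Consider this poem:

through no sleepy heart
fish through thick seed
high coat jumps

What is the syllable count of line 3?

Line 3: high(1) + coat(1) + jumps(1) = 3

3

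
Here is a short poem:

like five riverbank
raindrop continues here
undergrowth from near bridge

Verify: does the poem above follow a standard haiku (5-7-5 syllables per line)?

No

Line 1: "like five riverbank": 1+1+3 = 5 ✓
Line 2: "raindrop continues here": 2+3+1 = 6 (expected 7)
Line 3: "undergrowth from near bridge": 3+1+1+1 = 6 (expected 5)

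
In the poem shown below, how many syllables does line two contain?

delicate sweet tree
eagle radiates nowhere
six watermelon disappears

Line two: "eagle radiates nowhere": 2+3+2 = 7

7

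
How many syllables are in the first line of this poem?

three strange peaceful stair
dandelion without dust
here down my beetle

The first line: three (1), strange (1), peaceful (2), stair (1) → 5

5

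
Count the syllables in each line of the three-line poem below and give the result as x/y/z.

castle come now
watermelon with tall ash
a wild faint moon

4/7/4

Line 1: "castle come now": 2+1+1 = 4
Line 2: "watermelon with tall ash": 4+1+1+1 = 7
Line 3: "a wild faint moon": 1+1+1+1 = 4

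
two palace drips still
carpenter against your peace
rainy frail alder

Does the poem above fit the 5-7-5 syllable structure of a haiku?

Line 1: two(1) + palace(2) + drips(1) + still(1) = 5 ✓
Line 2: carpenter(3) + against(2) + your(1) + peace(1) = 7 ✓
Line 3: rainy(2) + frail(1) + alder(2) = 5 ✓

Yes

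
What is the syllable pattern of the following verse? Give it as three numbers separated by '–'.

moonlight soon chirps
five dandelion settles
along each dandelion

Line 1: moonlight (2), soon (1), chirps (1) → 4
Line 2: five (1), dandelion (4), settles (2) → 7
Line 3: along (2), each (1), dandelion (4) → 7

4–7–7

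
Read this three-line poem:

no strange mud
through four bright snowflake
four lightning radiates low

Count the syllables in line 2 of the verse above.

5

Line 2: through (1), four (1), bright (1), snowflake (2) → 5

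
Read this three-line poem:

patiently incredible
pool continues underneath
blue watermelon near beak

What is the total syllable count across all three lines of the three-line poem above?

Line 1: patiently(3) + incredible(4) = 7
Line 2: pool(1) + continues(3) + underneath(3) = 7
Line 3: blue(1) + watermelon(4) + near(1) + beak(1) = 7
Total: 7 + 7 + 7 = 21

21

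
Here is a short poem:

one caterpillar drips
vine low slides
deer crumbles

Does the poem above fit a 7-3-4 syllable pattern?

Line 1: one(1) + caterpillar(4) + drips(1) = 6 (expected 7)
Line 2: vine(1) + low(1) + slides(1) = 3 ✓
Line 3: deer(1) + crumbles(2) = 3 (expected 4)

No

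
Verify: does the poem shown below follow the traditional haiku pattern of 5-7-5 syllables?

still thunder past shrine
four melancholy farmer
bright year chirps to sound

Line 1: "still thunder past shrine": 1+2+1+1 = 5 ✓
Line 2: "four melancholy farmer": 1+4+2 = 7 ✓
Line 3: "bright year chirps to sound": 1+1+1+1+1 = 5 ✓

Yes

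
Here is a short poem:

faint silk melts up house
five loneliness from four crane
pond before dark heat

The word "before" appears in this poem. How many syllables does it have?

2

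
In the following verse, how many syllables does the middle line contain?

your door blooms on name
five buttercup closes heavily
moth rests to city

The middle line: five(1) + buttercup(3) + closes(2) + heavily(3) = 9

9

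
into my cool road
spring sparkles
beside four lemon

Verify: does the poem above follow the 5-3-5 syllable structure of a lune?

Yes

Line 1: into(2) + my(1) + cool(1) + road(1) = 5 ✓
Line 2: spring(1) + sparkles(2) = 3 ✓
Line 3: beside(2) + four(1) + lemon(2) = 5 ✓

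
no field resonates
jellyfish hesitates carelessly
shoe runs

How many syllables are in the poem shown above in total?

Line 1: "no field resonates": 1+1+3 = 5
Line 2: "jellyfish hesitates carelessly": 3+3+3 = 9
Line 3: "shoe runs": 1+1 = 2
Total: 5 + 9 + 2 = 16

16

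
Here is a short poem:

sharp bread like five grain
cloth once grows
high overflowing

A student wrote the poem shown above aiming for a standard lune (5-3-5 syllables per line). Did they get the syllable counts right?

Yes

Line 1: sharp (1), bread (1), like (1), five (1), grain (1) → 5 ✓
Line 2: cloth (1), once (1), grows (1) → 3 ✓
Line 3: high (1), overflowing (4) → 5 ✓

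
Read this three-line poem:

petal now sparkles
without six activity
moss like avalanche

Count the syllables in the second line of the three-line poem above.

The second line: without (2), six (1), activity (4) → 7

7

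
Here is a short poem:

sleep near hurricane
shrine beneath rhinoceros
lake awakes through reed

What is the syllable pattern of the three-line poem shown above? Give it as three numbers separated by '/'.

5/7/5

Line 1: sleep (1), near (1), hurricane (3) → 5
Line 2: shrine (1), beneath (2), rhinoceros (4) → 7
Line 3: lake (1), awakes (2), through (1), reed (1) → 5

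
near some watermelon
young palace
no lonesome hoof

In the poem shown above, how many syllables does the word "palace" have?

2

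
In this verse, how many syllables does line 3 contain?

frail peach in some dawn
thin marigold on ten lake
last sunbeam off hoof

Line 3: last(1) + sunbeam(2) + off(1) + hoof(1) = 5

5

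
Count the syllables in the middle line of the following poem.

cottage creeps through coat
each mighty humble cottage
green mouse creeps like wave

The middle line: each(1) + mighty(2) + humble(2) + cottage(2) = 7

7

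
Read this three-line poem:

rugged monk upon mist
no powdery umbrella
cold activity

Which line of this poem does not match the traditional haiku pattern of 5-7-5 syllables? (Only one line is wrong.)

The first line

Line 1: rugged(2) + monk(1) + upon(2) + mist(1) = 6 (expected 5)
Line 2: no(1) + powdery(3) + umbrella(3) = 7 ✓
Line 3: cold(1) + activity(4) = 5 ✓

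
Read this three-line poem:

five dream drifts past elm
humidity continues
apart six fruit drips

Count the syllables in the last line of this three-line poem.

5

The last line: "apart six fruit drips": 2+1+1+1 = 5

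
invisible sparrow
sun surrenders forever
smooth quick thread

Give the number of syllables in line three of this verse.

3

Line three: smooth(1) + quick(1) + thread(1) = 3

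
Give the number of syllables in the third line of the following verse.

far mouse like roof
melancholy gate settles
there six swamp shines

4

The third line: there (1), six (1), swamp (1), shines (1) → 4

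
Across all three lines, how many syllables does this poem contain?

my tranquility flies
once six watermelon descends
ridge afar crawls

18

Line 1: "my tranquility flies": 1+4+1 = 6
Line 2: "once six watermelon descends": 1+1+4+2 = 8
Line 3: "ridge afar crawls": 1+2+1 = 4
Total: 6 + 8 + 4 = 18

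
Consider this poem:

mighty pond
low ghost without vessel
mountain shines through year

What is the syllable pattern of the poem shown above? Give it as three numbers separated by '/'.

3/6/5

Line 1: mighty (2), pond (1) → 3
Line 2: low (1), ghost (1), without (2), vessel (2) → 6
Line 3: mountain (2), shines (1), through (1), year (1) → 5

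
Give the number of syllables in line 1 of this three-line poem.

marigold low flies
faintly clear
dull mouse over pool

Line 1: "marigold low flies": 3+1+1 = 5

5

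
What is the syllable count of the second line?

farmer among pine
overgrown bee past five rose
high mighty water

7

The second line: overgrown (3), bee (1), past (1), five (1), rose (1) → 7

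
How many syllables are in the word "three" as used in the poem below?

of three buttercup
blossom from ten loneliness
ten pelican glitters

"three" has 1 syllable.

1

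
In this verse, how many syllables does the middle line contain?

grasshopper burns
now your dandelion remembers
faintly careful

9

The middle line: "now your dandelion remembers": 1+1+4+3 = 9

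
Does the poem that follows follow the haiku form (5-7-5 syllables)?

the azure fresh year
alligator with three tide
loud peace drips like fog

Line 1: the (1), azure (2), fresh (1), year (1) → 5 ✓
Line 2: alligator (4), with (1), three (1), tide (1) → 7 ✓
Line 3: loud (1), peace (1), drips (1), like (1), fog (1) → 5 ✓

Yes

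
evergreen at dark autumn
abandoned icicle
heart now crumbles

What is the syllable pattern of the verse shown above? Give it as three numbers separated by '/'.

Line 1: evergreen (3), at (1), dark (1), autumn (2) → 7
Line 2: abandoned (3), icicle (3) → 6
Line 3: heart (1), now (1), crumbles (2) → 4

7/6/4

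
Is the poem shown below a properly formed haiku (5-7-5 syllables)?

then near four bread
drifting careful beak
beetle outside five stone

Line 1: then (1), near (1), four (1), bread (1) → 4 (expected 5)
Line 2: drifting (2), careful (2), beak (1) → 5 (expected 7)
Line 3: beetle (2), outside (2), five (1), stone (1) → 6 (expected 5)

No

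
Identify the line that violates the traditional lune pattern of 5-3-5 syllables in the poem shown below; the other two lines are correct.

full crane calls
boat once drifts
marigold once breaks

Line 1: full(1) + crane(1) + calls(1) = 3 (expected 5)
Line 2: boat(1) + once(1) + drifts(1) = 3 ✓
Line 3: marigold(3) + once(1) + breaks(1) = 5 ✓

Line 1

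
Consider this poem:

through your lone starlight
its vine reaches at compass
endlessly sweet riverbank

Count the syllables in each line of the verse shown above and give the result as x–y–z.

Line 1: through (1), your (1), lone (1), starlight (2) → 5
Line 2: its (1), vine (1), reaches (2), at (1), compass (2) → 7
Line 3: endlessly (3), sweet (1), riverbank (3) → 7

5–7–7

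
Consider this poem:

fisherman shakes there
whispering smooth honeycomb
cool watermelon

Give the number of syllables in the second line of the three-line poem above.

7

The second line: "whispering smooth honeycomb": 3+1+3 = 7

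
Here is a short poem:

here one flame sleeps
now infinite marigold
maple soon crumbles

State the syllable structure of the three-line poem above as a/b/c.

Line 1: here(1) + one(1) + flame(1) + sleeps(1) = 4
Line 2: now(1) + infinite(3) + marigold(3) = 7
Line 3: maple(2) + soon(1) + crumbles(2) = 5

4/7/5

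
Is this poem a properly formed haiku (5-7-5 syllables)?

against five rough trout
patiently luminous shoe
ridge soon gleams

Line 1: against (2), five (1), rough (1), trout (1) → 5 ✓
Line 2: patiently (3), luminous (3), shoe (1) → 7 ✓
Line 3: ridge (1), soon (1), gleams (1) → 3 (expected 5)

No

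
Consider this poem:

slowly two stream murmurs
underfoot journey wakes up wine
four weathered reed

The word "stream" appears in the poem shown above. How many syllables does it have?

1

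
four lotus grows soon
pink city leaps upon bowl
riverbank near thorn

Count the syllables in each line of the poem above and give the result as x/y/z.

5/7/5

Line 1: four(1) + lotus(2) + grows(1) + soon(1) = 5
Line 2: pink(1) + city(2) + leaps(1) + upon(2) + bowl(1) = 7
Line 3: riverbank(3) + near(1) + thorn(1) = 5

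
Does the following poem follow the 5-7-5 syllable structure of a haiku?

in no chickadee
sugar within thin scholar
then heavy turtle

Line 1: in(1) + no(1) + chickadee(3) = 5 ✓
Line 2: sugar(2) + within(2) + thin(1) + scholar(2) = 7 ✓
Line 3: then(1) + heavy(2) + turtle(2) = 5 ✓

Yes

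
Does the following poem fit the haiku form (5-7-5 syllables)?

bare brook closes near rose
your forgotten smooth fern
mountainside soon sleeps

No

Line 1: bare (1), brook (1), closes (2), near (1), rose (1) → 6 (expected 5)
Line 2: your (1), forgotten (3), smooth (1), fern (1) → 6 (expected 7)
Line 3: mountainside (3), soon (1), sleeps (1) → 5 ✓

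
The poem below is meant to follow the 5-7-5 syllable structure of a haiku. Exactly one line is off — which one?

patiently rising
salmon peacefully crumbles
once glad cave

Line 3

Line 1: patiently (3), rising (2) → 5 ✓
Line 2: salmon (2), peacefully (3), crumbles (2) → 7 ✓
Line 3: once (1), glad (1), cave (1) → 3 (expected 5)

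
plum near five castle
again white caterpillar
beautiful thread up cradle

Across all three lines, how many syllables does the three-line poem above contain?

19

Line 1: "plum near five castle": 1+1+1+2 = 5
Line 2: "again white caterpillar": 2+1+4 = 7
Line 3: "beautiful thread up cradle": 3+1+1+2 = 7
Total: 5 + 7 + 7 = 19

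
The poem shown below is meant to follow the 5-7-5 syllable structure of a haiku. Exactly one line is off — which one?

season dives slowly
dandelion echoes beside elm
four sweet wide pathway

Line 2

Line 1: season(2) + dives(1) + slowly(2) = 5 ✓
Line 2: dandelion(4) + echoes(2) + beside(2) + elm(1) = 9 (expected 7)
Line 3: four(1) + sweet(1) + wide(1) + pathway(2) = 5 ✓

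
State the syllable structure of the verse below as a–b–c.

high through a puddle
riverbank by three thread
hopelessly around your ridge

5–6–7

Line 1: high (1), through (1), a (1), puddle (2) → 5
Line 2: riverbank (3), by (1), three (1), thread (1) → 6
Line 3: hopelessly (3), around (2), your (1), ridge (1) → 7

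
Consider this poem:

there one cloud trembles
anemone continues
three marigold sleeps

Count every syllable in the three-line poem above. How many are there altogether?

Line 1: there(1) + one(1) + cloud(1) + trembles(2) = 5
Line 2: anemone(4) + continues(3) = 7
Line 3: three(1) + marigold(3) + sleeps(1) = 5
Total: 5 + 7 + 5 = 17

17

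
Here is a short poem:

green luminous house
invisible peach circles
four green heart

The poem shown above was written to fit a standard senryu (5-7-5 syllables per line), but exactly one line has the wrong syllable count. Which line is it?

Line 1: "green luminous house": 1+3+1 = 5 ✓
Line 2: "invisible peach circles": 4+1+2 = 7 ✓
Line 3: "four green heart": 1+1+1 = 3 (expected 5)

The third line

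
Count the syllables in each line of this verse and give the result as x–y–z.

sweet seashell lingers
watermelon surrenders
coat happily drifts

5–7–5

Line 1: sweet(1) + seashell(2) + lingers(2) = 5
Line 2: watermelon(4) + surrenders(3) = 7
Line 3: coat(1) + happily(3) + drifts(1) = 5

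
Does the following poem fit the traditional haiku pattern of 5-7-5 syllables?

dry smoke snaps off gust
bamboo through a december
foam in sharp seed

No

Line 1: dry (1), smoke (1), snaps (1), off (1), gust (1) → 5 ✓
Line 2: bamboo (2), through (1), a (1), december (3) → 7 ✓
Line 3: foam (1), in (1), sharp (1), seed (1) → 4 (expected 5)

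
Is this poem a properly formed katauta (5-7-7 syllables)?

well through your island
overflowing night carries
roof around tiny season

Yes

Line 1: "well through your island": 1+1+1+2 = 5 ✓
Line 2: "overflowing night carries": 4+1+2 = 7 ✓
Line 3: "roof around tiny season": 1+2+2+2 = 7 ✓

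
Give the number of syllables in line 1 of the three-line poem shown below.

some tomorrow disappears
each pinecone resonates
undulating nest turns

7

Line 1: some (1), tomorrow (3), disappears (3) → 7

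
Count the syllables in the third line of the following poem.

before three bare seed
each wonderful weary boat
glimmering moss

4

The third line: "glimmering moss": 3+1 = 4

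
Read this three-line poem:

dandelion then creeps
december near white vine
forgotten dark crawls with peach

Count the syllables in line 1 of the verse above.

6

Line 1: "dandelion then creeps": 4+1+1 = 6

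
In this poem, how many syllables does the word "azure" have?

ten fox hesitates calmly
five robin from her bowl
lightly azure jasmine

"azure" has 2 syllables.

2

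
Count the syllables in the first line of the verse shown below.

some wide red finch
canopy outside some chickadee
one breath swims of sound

The first line: some (1), wide (1), red (1), finch (1) → 4

4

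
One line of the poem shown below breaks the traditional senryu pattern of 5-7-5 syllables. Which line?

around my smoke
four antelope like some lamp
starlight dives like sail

The first line

Line 1: around (2), my (1), smoke (1) → 4 (expected 5)
Line 2: four (1), antelope (3), like (1), some (1), lamp (1) → 7 ✓
Line 3: starlight (2), dives (1), like (1), sail (1) → 5 ✓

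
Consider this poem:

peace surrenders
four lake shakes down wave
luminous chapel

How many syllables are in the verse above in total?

14

Line 1: peace (1), surrenders (3) → 4
Line 2: four (1), lake (1), shakes (1), down (1), wave (1) → 5
Line 3: luminous (3), chapel (2) → 5
Total: 4 + 5 + 5 = 14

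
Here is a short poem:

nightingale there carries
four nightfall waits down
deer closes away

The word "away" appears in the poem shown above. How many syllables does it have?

2

"away" has 2 syllables.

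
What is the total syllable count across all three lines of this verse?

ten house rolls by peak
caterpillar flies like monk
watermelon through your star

19

Line 1: ten (1), house (1), rolls (1), by (1), peak (1) → 5
Line 2: caterpillar (4), flies (1), like (1), monk (1) → 7
Line 3: watermelon (4), through (1), your (1), star (1) → 7
Total: 5 + 7 + 7 = 19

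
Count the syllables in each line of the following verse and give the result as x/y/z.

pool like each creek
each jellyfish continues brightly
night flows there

4/9/3

Line 1: "pool like each creek": 1+1+1+1 = 4
Line 2: "each jellyfish continues brightly": 1+3+3+2 = 9
Line 3: "night flows there": 1+1+1 = 3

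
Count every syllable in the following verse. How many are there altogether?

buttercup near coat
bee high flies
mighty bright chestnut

13

Line 1: buttercup(3) + near(1) + coat(1) = 5
Line 2: bee(1) + high(1) + flies(1) = 3
Line 3: mighty(2) + bright(1) + chestnut(2) = 5
Total: 5 + 3 + 5 = 13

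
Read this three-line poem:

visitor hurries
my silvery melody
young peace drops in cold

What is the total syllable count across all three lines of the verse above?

17

Line 1: "visitor hurries": 3+2 = 5
Line 2: "my silvery melody": 1+3+3 = 7
Line 3: "young peace drops in cold": 1+1+1+1+1 = 5
Total: 5 + 7 + 5 = 17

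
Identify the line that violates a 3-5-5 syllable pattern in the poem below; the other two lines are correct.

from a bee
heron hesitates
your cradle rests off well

Line 1: "from a bee": 1+1+1 = 3 ✓
Line 2: "heron hesitates": 2+3 = 5 ✓
Line 3: "your cradle rests off well": 1+2+1+1+1 = 6 (expected 5)

The third line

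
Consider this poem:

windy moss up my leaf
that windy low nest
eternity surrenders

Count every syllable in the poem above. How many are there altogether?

Line 1: "windy moss up my leaf": 2+1+1+1+1 = 6
Line 2: "that windy low nest": 1+2+1+1 = 5
Line 3: "eternity surrenders": 4+3 = 7
Total: 6 + 5 + 7 = 18

18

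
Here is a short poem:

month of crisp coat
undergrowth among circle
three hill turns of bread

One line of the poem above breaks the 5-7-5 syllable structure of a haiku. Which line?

The first line

Line 1: month (1), of (1), crisp (1), coat (1) → 4 (expected 5)
Line 2: undergrowth (3), among (2), circle (2) → 7 ✓
Line 3: three (1), hill (1), turns (1), of (1), bread (1) → 5 ✓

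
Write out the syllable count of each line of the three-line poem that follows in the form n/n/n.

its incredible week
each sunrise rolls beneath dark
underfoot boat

Line 1: its(1) + incredible(4) + week(1) = 6
Line 2: each(1) + sunrise(2) + rolls(1) + beneath(2) + dark(1) = 7
Line 3: underfoot(3) + boat(1) = 4

6/7/4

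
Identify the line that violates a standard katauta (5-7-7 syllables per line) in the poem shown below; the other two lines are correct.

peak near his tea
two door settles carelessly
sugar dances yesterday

Line 1: peak (1), near (1), his (1), tea (1) → 4 (expected 5)
Line 2: two (1), door (1), settles (2), carelessly (3) → 7 ✓
Line 3: sugar (2), dances (2), yesterday (3) → 7 ✓

Line 1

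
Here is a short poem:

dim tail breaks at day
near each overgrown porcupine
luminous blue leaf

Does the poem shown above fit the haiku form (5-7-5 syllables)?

Line 1: dim(1) + tail(1) + breaks(1) + at(1) + day(1) = 5 ✓
Line 2: near(1) + each(1) + overgrown(3) + porcupine(3) = 8 (expected 7)
Line 3: luminous(3) + blue(1) + leaf(1) = 5 ✓

No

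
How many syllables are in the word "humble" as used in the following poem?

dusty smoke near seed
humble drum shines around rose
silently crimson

2

"humble" has 2 syllables.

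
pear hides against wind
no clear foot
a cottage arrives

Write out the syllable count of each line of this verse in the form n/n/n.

5/3/5

Line 1: pear(1) + hides(1) + against(2) + wind(1) = 5
Line 2: no(1) + clear(1) + foot(1) = 3
Line 3: a(1) + cottage(2) + arrives(2) = 5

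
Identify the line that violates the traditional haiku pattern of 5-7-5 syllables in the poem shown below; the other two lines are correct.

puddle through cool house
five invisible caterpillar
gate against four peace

The second line

Line 1: puddle(2) + through(1) + cool(1) + house(1) = 5 ✓
Line 2: five(1) + invisible(4) + caterpillar(4) = 9 (expected 7)
Line 3: gate(1) + against(2) + four(1) + peace(1) = 5 ✓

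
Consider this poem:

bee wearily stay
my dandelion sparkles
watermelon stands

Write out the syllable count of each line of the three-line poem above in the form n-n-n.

5-7-5

Line 1: "bee wearily stay": 1+3+1 = 5
Line 2: "my dandelion sparkles": 1+4+2 = 7
Line 3: "watermelon stands": 4+1 = 5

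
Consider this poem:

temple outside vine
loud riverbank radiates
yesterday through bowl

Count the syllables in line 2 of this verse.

7

Line 2: loud (1), riverbank (3), radiates (3) → 7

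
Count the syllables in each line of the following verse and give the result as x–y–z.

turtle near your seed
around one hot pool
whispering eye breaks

5–5–5

Line 1: turtle(2) + near(1) + your(1) + seed(1) = 5
Line 2: around(2) + one(1) + hot(1) + pool(1) = 5
Line 3: whispering(3) + eye(1) + breaks(1) = 5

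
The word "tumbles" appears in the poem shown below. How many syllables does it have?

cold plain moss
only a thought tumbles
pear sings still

2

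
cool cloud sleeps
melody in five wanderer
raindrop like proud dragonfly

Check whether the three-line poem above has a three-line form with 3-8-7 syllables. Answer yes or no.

Line 1: "cool cloud sleeps": 1+1+1 = 3 ✓
Line 2: "melody in five wanderer": 3+1+1+3 = 8 ✓
Line 3: "raindrop like proud dragonfly": 2+1+1+3 = 7 ✓

Yes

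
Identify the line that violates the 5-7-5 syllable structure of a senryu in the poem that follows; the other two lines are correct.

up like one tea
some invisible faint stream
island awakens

Line 1: "up like one tea": 1+1+1+1 = 4 (expected 5)
Line 2: "some invisible faint stream": 1+4+1+1 = 7 ✓
Line 3: "island awakens": 2+3 = 5 ✓

The first line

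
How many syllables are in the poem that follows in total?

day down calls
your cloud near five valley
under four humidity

Line 1: day(1) + down(1) + calls(1) = 3
Line 2: your(1) + cloud(1) + near(1) + five(1) + valley(2) = 6
Line 3: under(2) + four(1) + humidity(4) = 7
Total: 3 + 6 + 7 = 16

16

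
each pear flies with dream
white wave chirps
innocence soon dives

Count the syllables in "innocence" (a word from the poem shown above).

3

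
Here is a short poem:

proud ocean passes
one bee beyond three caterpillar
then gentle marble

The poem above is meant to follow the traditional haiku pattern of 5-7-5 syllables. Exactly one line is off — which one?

Line 1: proud (1), ocean (2), passes (2) → 5 ✓
Line 2: one (1), bee (1), beyond (2), three (1), caterpillar (4) → 9 (expected 7)
Line 3: then (1), gentle (2), marble (2) → 5 ✓

Line 2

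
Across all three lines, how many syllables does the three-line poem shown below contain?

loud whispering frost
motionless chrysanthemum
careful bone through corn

17

Line 1: loud(1) + whispering(3) + frost(1) = 5
Line 2: motionless(3) + chrysanthemum(4) = 7
Line 3: careful(2) + bone(1) + through(1) + corn(1) = 5
Total: 5 + 7 + 5 = 17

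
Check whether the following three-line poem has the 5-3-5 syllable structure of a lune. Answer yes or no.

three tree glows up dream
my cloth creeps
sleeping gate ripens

Line 1: three (1), tree (1), glows (1), up (1), dream (1) → 5 ✓
Line 2: my (1), cloth (1), creeps (1) → 3 ✓
Line 3: sleeping (2), gate (1), ripens (2) → 5 ✓

Yes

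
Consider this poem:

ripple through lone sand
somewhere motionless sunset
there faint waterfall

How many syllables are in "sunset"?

2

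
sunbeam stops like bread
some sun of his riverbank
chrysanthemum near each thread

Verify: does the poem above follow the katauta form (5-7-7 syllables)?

Yes

Line 1: "sunbeam stops like bread": 2+1+1+1 = 5 ✓
Line 2: "some sun of his riverbank": 1+1+1+1+3 = 7 ✓
Line 3: "chrysanthemum near each thread": 4+1+1+1 = 7 ✓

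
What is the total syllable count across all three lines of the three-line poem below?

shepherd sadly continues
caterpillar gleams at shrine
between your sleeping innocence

22

Line 1: shepherd (2), sadly (2), continues (3) → 7
Line 2: caterpillar (4), gleams (1), at (1), shrine (1) → 7
Line 3: between (2), your (1), sleeping (2), innocence (3) → 8
Total: 7 + 7 + 8 = 22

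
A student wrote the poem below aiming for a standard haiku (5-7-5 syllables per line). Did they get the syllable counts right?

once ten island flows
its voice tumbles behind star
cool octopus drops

Line 1: once(1) + ten(1) + island(2) + flows(1) = 5 ✓
Line 2: its(1) + voice(1) + tumbles(2) + behind(2) + star(1) = 7 ✓
Line 3: cool(1) + octopus(3) + drops(1) = 5 ✓

Yes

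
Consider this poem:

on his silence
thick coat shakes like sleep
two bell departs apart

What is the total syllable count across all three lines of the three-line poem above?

15

Line 1: "on his silence": 1+1+2 = 4
Line 2: "thick coat shakes like sleep": 1+1+1+1+1 = 5
Line 3: "two bell departs apart": 1+1+2+2 = 6
Total: 4 + 5 + 6 = 15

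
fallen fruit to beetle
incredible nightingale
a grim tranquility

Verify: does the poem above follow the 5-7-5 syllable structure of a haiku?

No

Line 1: fallen (2), fruit (1), to (1), beetle (2) → 6 (expected 5)
Line 2: incredible (4), nightingale (3) → 7 ✓
Line 3: a (1), grim (1), tranquility (4) → 6 (expected 5)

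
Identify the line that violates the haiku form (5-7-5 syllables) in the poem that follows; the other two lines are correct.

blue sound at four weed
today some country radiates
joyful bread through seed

Line 1: "blue sound at four weed": 1+1+1+1+1 = 5 ✓
Line 2: "today some country radiates": 2+1+2+3 = 8 (expected 7)
Line 3: "joyful bread through seed": 2+1+1+1 = 5 ✓

The second line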